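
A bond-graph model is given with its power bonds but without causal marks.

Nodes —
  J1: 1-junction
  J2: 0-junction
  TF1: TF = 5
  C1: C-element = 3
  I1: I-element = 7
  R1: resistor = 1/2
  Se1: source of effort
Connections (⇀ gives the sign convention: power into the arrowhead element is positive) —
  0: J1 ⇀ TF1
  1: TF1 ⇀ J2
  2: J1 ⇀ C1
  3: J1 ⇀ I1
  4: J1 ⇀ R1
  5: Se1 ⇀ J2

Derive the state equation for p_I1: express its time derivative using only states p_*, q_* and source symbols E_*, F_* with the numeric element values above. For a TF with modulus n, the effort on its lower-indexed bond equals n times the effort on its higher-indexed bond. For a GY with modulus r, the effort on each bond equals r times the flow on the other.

#5 →J2  (source Se1 imposes e)
#1 →TF1  (0-jn J2 has e-setter on 5)
#0 →J1  (TF TF1: opposite of bond 1)
#2 →J1  (C1: C, integral causality)
#3 →I1  (I1 integral (f out))
#4 →J1  (1-jn J1 has f-setter on 3)

dp_I1/dt = -5*E_Se1 - p_I1/14 - q_C1/3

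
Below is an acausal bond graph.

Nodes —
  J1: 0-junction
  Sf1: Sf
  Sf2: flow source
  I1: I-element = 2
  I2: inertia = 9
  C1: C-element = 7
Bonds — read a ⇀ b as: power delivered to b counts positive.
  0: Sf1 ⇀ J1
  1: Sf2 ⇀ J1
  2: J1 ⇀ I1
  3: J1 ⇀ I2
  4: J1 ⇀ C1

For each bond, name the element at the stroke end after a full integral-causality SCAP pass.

b0 →Sf1
b1 →Sf2
b2 →I1
b3 →I2
b4 →J1

b0 stroke at Sf1  (Sf1 fixes flow; stroke at Sf1)
b1 stroke at Sf2  (source Sf2 imposes f)
b2 stroke at I1  (prefer integral on I1)
b3 stroke at I2  (I2: I, integral causality)
b4 stroke at J1  (only one effort-in slot at J1)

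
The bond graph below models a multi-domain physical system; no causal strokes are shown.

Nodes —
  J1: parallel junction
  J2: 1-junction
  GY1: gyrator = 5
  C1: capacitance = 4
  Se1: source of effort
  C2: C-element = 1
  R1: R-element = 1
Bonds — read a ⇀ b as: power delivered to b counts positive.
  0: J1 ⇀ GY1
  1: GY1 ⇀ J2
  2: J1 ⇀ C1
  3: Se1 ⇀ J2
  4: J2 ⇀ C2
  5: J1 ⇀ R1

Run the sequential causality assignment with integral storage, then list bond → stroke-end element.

β3 stroke at J2  (Se1 (Se) sets effort on bond)
β2 stroke at J1  (prefer integral on C1)
β0 stroke at GY1  (0-jn J1 has e-setter on 2)
β5 stroke at R1  (common-e at J1 fixed by 2)
β1 stroke at GY1  (through GY1, causality inverts; strokes same side of GY1)
β4 stroke at J2  (1-jn J2 has f-setter on 1)

#0 stroke→GY1
#1 stroke→GY1
#2 stroke→J1
#3 stroke→J2
#4 stroke→J2
#5 stroke→R1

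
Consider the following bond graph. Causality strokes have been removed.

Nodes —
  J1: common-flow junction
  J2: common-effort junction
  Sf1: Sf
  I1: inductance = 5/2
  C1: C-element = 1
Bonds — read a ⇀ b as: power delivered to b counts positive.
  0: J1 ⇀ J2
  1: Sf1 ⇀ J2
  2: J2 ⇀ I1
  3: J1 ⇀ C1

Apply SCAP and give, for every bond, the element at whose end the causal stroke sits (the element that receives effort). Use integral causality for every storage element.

bond 0 stroke→J2
bond 1 stroke→Sf1
bond 2 stroke→I1
bond 3 stroke→J1

β1 stroke→Sf1  (Sf1: flow source, stroke at near end)
β2 stroke→I1  (I1: I, integral causality)
β0 stroke→J2  (only one effort-in slot at J2)
β3 stroke→J1  (J1 flow already set via bond 0)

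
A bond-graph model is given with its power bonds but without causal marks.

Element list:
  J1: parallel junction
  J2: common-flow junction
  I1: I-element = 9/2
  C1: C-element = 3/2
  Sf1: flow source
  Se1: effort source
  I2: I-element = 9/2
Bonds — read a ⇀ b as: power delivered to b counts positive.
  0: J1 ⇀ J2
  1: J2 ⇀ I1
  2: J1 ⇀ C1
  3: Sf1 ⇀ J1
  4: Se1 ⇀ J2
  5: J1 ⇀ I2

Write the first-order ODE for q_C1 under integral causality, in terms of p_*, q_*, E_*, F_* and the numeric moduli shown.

dq_C1/dt = F_Sf1 - 2*p_I1/9 - 2*p_I2/9

bond 3 |Sf1  (source Sf1 imposes f)
bond 4 |J2  (Se1 fixes effort; stroke away)
bond 1 |I1  (I1: I, integral causality)
bond 0 |J2  (J2 flow already set via bond 1)
bond 2 |J1  (prefer integral on C1)
bond 5 |I2  (common-e at J1 fixed by 2)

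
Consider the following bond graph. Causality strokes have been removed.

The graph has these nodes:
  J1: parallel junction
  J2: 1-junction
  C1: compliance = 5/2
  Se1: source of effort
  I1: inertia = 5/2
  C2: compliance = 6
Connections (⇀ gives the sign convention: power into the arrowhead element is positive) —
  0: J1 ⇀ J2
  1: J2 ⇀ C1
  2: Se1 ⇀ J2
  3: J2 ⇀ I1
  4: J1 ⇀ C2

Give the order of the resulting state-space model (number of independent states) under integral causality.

β2 |J2  (source Se1 imposes e)
β1 |J2  (C1 outputs effort q/C1)
β3 |I1  (I1 integral (f out))
β0 |J2  (J2 flow already set via bond 3)
β4 |J1  (closing 0-jn rule on J1)

3  (C1, C2, I1 all integral)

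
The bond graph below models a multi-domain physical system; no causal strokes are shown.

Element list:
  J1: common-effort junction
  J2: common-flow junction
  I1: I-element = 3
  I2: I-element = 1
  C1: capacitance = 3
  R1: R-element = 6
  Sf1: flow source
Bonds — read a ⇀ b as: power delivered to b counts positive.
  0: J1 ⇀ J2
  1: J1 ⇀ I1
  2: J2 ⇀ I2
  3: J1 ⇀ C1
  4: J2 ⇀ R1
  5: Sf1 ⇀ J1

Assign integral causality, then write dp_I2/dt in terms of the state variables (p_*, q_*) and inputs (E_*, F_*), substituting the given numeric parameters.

bond 5 |Sf1  (Sf1: flow source, stroke at near end)
bond 1 |I1  (prefer integral on I1)
bond 2 |I2  (I2 integral (f out))
bond 0 |J2  (J2 flow already set via bond 2)
bond 4 |J2  (J2 flow already set via bond 2)
bond 3 |J1  (closing 0-jn rule on J1)

dp_I2/dt = -6*p_I2 + q_C1/3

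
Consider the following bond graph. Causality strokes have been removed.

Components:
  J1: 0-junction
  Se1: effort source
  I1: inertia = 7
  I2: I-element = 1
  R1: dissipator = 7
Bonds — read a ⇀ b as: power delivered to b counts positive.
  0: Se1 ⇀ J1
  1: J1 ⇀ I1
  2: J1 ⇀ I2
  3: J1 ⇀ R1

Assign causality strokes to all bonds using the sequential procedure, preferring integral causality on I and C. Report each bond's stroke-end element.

bond 0 stroke→J1  (Se1: effort source, stroke at far end)
bond 1 stroke→I1  (J1: bond 0 brought effort, rest push out)
bond 2 stroke→I2  (common-e at J1 fixed by 0)
bond 3 stroke→R1  (0-jn J1 has e-setter on 0)

bond 0 |J1
bond 1 |I1
bond 2 |I2
bond 3 |R1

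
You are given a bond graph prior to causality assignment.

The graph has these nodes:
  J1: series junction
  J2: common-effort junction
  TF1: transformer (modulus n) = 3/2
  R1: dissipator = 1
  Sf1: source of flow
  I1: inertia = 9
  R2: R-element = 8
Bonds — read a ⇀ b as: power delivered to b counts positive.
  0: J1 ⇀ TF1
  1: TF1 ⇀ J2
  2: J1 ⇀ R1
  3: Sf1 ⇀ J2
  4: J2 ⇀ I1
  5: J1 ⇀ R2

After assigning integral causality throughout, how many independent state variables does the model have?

β3 stroke→Sf1  (Sf1 fixes flow; stroke at Sf1)
β4 stroke→I1  (I1 integral (f out))
β1 stroke→J2  (closing 0-jn rule on J2)
β0 stroke→TF1  (TF1: transformer flips bond 1)
β2 stroke→J1  (common-f at J1 fixed by 0)
β5 stroke→J1  (J1 flow already set via bond 0)

1  (I1 all integral)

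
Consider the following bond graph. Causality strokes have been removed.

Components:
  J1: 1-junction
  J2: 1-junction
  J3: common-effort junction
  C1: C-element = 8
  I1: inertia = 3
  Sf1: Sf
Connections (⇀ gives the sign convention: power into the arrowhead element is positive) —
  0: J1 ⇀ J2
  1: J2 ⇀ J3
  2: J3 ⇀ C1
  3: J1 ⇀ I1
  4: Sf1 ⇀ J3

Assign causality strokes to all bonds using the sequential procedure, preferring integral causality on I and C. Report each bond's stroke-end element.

#4 |Sf1  (Sf1 fixes flow; stroke at Sf1)
#2 |J3  (C1: C, integral causality)
#1 |J2  (0-jn J3 has e-setter on 2)
#0 |J1  (only one flow-in slot at J2)
#3 |I1  (J1: last free bond brings flow in)

#0 stroke→J1
#1 stroke→J2
#2 stroke→J3
#3 stroke→I1
#4 stroke→Sf1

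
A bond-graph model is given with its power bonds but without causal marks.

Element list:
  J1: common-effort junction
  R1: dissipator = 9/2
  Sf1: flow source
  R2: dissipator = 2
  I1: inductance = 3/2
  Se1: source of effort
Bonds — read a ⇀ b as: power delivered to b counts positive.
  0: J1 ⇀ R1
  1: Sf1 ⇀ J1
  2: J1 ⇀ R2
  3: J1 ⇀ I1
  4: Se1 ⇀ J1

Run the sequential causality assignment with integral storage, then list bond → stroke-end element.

bond 0 stroke→R1
bond 1 stroke→Sf1
bond 2 stroke→R2
bond 3 stroke→I1
bond 4 stroke→J1

β1 |Sf1  (Sf1 (Sf) sets flow on bond)
β4 |J1  (Se1: effort source, stroke at far end)
β0 |R1  (J1: bond 4 brought effort, rest push out)
β2 |R2  (common-e at J1 fixed by 4)
β3 |I1  (0-jn J1 has e-setter on 4)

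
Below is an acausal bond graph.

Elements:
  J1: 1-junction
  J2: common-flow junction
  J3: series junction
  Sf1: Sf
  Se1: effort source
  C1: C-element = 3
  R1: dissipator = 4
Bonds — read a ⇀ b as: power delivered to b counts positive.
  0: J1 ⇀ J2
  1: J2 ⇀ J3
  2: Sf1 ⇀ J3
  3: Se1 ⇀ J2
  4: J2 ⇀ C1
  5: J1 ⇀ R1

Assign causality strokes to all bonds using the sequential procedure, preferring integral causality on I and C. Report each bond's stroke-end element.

bond 2 stroke at Sf1  (Sf1 (Sf) sets flow on bond)
bond 3 stroke at J2  (Se1: effort source, stroke at far end)
bond 1 stroke at J3  (common-f at J3 fixed by 2)
bond 0 stroke at J2  (1-jn J2 has f-setter on 1)
bond 4 stroke at J2  (common-f at J2 fixed by 1)
bond 5 stroke at J1  (1-jn J1 has f-setter on 0)

b0 stroke at J2
b1 stroke at J3
b2 stroke at Sf1
b3 stroke at J2
b4 stroke at J2
b5 stroke at J1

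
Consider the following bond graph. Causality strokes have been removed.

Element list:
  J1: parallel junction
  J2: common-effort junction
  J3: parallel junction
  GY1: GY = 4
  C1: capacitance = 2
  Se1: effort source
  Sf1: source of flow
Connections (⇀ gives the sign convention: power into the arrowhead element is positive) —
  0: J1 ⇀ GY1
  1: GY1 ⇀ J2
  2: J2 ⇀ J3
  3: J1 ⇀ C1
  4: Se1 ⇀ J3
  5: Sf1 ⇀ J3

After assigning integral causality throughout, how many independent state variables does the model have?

1  (C1 all integral)

bond 4 stroke→J3  (source Se1 imposes e)
bond 5 stroke→Sf1  (Sf1 (Sf) sets flow on bond)
bond 2 stroke→J2  (0-jn J3 has e-setter on 4)
bond 1 stroke→GY1  (J2 effort already set via bond 2)
bond 0 stroke→GY1  (GY1: gyrator matches bond 1)
bond 3 stroke→J1  (closing 0-jn rule on J1)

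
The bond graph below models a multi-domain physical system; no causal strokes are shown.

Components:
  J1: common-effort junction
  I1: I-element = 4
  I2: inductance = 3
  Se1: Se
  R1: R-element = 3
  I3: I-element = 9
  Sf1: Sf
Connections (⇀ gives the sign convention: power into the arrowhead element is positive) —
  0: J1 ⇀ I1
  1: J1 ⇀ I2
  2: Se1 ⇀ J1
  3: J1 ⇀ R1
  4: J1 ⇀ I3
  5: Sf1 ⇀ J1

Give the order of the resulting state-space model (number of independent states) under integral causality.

3  (I1, I2, I3 all integral)

#2 stroke→J1  (source Se1 imposes e)
#5 stroke→Sf1  (Sf1 fixes flow; stroke at Sf1)
#0 stroke→I1  (0-jn J1 has e-setter on 2)
#1 stroke→I2  (0-jn J1 has e-setter on 2)
#3 stroke→R1  (J1: bond 2 brought effort, rest push out)
#4 stroke→I3  (J1 effort already set via bond 2)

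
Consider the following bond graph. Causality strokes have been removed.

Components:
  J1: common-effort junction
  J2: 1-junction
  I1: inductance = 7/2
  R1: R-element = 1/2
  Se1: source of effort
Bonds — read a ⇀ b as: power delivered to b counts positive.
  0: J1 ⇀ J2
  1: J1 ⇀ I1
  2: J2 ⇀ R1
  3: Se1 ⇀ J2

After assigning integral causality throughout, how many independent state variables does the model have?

1  (I1 all integral)

β3 →J2  (source Se1 imposes e)
β1 →I1  (prefer integral on I1)
β0 →J1  (only one effort-in slot at J1)
β2 →J2  (J2 flow already set via bond 0)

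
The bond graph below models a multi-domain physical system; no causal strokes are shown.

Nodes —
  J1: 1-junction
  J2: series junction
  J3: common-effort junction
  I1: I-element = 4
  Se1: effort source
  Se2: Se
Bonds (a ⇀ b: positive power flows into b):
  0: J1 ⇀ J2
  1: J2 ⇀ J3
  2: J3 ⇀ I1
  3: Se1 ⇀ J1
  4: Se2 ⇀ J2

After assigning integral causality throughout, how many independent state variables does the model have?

bond 3 →J1  (Se1 (Se) sets effort on bond)
bond 4 →J2  (Se2: effort source, stroke at far end)
bond 0 →J2  (J1: last free bond brings flow in)
bond 1 →J3  (closing 1-jn rule on J2)
bond 2 →I1  (0-jn J3 has e-setter on 1)

1  (I1 all integral)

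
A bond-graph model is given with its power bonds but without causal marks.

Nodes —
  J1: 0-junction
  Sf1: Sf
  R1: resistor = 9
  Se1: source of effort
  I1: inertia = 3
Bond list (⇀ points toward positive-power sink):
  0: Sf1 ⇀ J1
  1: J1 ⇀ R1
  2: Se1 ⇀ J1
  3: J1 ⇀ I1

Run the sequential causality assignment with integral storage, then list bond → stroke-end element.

b0 stroke→Sf1
b1 stroke→R1
b2 stroke→J1
b3 stroke→I1

b0 stroke→Sf1  (source Sf1 imposes f)
b2 stroke→J1  (Se1: effort source, stroke at far end)
b1 stroke→R1  (J1 effort already set via bond 2)
b3 stroke→I1  (J1 effort already set via bond 2)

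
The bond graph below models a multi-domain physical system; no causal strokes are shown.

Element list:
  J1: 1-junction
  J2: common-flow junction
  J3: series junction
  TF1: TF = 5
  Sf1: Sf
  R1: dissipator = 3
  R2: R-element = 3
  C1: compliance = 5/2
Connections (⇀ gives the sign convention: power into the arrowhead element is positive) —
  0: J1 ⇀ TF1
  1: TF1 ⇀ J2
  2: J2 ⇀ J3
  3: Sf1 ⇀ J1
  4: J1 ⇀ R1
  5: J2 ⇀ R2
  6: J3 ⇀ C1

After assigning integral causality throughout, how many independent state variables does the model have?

1  (C1 all integral)

bond 3 |Sf1  (Sf1 (Sf) sets flow on bond)
bond 0 |J1  (1-jn J1 has f-setter on 3)
bond 4 |J1  (J1: bond 3 brought flow, rest push out)
bond 1 |TF1  (through TF1, causality passes straight; one stroke at TF1)
bond 2 |J2  (common-f at J2 fixed by 1)
bond 5 |J2  (common-f at J2 fixed by 1)
bond 6 |J3  (J3: bond 2 brought flow, rest push out)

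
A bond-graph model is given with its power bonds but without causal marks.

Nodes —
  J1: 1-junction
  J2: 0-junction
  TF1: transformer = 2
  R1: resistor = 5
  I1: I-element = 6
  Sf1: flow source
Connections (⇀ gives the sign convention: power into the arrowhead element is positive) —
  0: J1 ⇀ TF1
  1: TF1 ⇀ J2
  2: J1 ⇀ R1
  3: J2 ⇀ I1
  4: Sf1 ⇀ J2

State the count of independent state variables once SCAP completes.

β4 stroke at Sf1  (Sf1: flow source, stroke at near end)
β3 stroke at I1  (I1 integral (f out))
β1 stroke at J2  (J2 needs exactly one e-in)
β0 stroke at TF1  (through TF1, causality passes straight; one stroke at TF1)
β2 stroke at J1  (common-f at J1 fixed by 0)

1  (I1 all integral)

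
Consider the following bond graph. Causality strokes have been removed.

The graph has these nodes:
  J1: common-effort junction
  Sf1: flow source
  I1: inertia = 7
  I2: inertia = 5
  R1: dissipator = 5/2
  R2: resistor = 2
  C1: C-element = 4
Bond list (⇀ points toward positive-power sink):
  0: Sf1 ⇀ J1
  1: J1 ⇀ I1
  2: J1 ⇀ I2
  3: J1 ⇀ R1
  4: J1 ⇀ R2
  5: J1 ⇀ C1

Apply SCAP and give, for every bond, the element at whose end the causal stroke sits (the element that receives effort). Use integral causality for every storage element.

β0 |Sf1
β1 |I1
β2 |I2
β3 |R1
β4 |R2
β5 |J1

β0 |Sf1  (Sf1: flow source, stroke at near end)
β1 |I1  (I1 integral (f out))
β2 |I2  (I2 integral (f out))
β5 |J1  (C1: C, integral causality)
β3 |R1  (J1: bond 5 brought effort, rest push out)
β4 |R2  (common-e at J1 fixed by 5)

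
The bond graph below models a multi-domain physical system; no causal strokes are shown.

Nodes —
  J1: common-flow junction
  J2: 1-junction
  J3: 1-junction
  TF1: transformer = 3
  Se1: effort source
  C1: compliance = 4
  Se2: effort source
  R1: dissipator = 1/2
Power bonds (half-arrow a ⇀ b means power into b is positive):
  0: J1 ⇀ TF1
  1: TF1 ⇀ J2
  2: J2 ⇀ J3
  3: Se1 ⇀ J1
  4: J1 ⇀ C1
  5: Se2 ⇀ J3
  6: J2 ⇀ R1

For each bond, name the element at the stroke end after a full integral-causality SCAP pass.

β0 →TF1
β1 →J2
β2 →J2
β3 →J1
β4 →J1
β5 →J3
β6 →R1

bond 3 →J1  (Se1 (Se) sets effort on bond)
bond 5 →J3  (Se2 fixes effort; stroke away)
bond 2 →J2  (J3: last free bond brings flow in)
bond 4 →J1  (C1 outputs effort q/C1)
bond 0 →TF1  (only one flow-in slot at J1)
bond 1 →J2  (TF TF1: opposite of bond 0)
bond 6 →R1  (J2 needs exactly one f-in)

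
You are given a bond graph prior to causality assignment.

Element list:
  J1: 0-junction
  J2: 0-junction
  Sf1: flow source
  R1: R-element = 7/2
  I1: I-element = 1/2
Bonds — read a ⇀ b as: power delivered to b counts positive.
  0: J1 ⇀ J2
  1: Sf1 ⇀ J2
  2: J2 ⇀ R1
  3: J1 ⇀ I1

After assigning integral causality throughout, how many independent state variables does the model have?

1  (I1 all integral)

b1 |Sf1  (Sf1 fixes flow; stroke at Sf1)
b3 |I1  (I1 integral (f out))
b0 |J1  (J1 needs exactly one e-in)
b2 |J2  (only one effort-in slot at J2)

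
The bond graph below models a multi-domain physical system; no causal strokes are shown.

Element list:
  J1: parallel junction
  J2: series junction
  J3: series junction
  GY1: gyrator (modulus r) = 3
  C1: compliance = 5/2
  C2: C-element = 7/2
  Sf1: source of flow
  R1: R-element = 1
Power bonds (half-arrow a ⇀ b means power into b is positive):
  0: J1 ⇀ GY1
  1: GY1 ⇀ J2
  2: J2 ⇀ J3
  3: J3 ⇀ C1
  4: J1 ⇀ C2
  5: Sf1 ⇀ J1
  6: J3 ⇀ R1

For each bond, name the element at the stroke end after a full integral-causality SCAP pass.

b0 |GY1
b1 |GY1
b2 |J2
b3 |J3
b4 |J1
b5 |Sf1
b6 |J3

bond 5 →Sf1  (source Sf1 imposes f)
bond 3 →J3  (C1 outputs effort q/C1)
bond 4 →J1  (C2: C, integral causality)
bond 0 →GY1  (0-jn J1 has e-setter on 4)
bond 1 →GY1  (through GY1, causality inverts; strokes same side of GY1)
bond 2 →J2  (J2 flow already set via bond 1)
bond 6 →J3  (J3: bond 2 brought flow, rest push out)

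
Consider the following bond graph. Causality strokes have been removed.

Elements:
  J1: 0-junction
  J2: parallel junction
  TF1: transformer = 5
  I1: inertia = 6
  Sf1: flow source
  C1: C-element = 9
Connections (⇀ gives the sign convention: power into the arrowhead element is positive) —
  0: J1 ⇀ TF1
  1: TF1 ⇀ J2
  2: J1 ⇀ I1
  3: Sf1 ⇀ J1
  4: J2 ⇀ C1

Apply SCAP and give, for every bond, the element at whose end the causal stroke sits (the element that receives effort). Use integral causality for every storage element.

β0 stroke at J1
β1 stroke at TF1
β2 stroke at I1
β3 stroke at Sf1
β4 stroke at J2

b3 →Sf1  (Sf1 (Sf) sets flow on bond)
b2 →I1  (I1 integral (f out))
b0 →J1  (J1: last free bond brings effort in)
b1 →TF1  (TF1 one-in-one-out from 0)
b4 →J2  (J2: last free bond brings effort in)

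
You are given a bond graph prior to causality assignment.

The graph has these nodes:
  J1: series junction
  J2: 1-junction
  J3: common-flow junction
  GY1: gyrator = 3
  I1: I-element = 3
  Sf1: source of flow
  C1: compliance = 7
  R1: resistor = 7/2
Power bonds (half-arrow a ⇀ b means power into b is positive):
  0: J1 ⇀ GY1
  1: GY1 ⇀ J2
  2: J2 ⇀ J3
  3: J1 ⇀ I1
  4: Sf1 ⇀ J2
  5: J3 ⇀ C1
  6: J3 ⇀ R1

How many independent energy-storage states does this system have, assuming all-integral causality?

bond 4 →Sf1  (Sf1: flow source, stroke at near end)
bond 1 →J2  (1-jn J2 has f-setter on 4)
bond 2 →J2  (common-f at J2 fixed by 4)
bond 5 →J3  (J3: bond 2 brought flow, rest push out)
bond 6 →J3  (common-f at J3 fixed by 2)
bond 0 →J1  (GY1 both-in/both-out from 1)
bond 3 →I1  (closing 1-jn rule on J1)

2  (C1, I1 all integral)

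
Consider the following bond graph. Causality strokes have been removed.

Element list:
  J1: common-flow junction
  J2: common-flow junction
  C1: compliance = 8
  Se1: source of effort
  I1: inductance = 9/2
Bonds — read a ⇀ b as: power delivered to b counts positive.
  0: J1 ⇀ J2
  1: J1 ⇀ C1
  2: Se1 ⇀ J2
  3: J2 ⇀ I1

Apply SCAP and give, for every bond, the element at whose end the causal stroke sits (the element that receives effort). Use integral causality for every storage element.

bond 0 →J2
bond 1 →J1
bond 2 →J2
bond 3 →I1

bond 2 |J2  (Se1: effort source, stroke at far end)
bond 1 |J1  (C1: C, integral causality)
bond 0 |J2  (J1: last free bond brings flow in)
bond 3 |I1  (J2 needs exactly one f-in)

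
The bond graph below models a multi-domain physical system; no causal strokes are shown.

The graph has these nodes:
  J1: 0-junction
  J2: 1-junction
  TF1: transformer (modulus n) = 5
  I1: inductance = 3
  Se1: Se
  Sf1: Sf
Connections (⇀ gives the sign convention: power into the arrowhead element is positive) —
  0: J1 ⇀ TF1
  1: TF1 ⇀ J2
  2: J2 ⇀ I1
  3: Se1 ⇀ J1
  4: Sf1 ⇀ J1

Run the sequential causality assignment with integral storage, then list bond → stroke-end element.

bond 0 stroke at TF1
bond 1 stroke at J2
bond 2 stroke at I1
bond 3 stroke at J1
bond 4 stroke at Sf1

b3 →J1  (source Se1 imposes e)
b4 →Sf1  (Sf1: flow source, stroke at near end)
b0 →TF1  (J1: bond 3 brought effort, rest push out)
b1 →J2  (through TF1, causality passes straight; one stroke at TF1)
b2 →I1  (J2: last free bond brings flow in)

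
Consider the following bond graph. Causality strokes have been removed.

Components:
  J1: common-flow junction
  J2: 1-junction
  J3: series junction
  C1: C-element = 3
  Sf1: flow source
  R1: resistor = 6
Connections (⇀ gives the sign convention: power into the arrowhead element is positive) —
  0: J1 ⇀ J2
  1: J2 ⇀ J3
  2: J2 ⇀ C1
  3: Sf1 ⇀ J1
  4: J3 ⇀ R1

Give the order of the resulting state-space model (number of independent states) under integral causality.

1  (C1 all integral)

bond 3 |Sf1  (Sf1 fixes flow; stroke at Sf1)
bond 0 |J1  (J1: bond 3 brought flow, rest push out)
bond 1 |J2  (common-f at J2 fixed by 0)
bond 2 |J2  (common-f at J2 fixed by 0)
bond 4 |J3  (common-f at J3 fixed by 1)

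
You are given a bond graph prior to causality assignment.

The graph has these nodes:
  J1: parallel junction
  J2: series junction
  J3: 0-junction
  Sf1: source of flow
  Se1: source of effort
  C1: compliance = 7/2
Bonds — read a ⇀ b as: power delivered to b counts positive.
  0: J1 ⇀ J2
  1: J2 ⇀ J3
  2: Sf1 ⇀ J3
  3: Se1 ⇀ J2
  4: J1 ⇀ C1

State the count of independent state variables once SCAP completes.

1  (C1 all integral)

b2 stroke→Sf1  (source Sf1 imposes f)
b3 stroke→J2  (source Se1 imposes e)
b1 stroke→J3  (closing 0-jn rule on J3)
b0 stroke→J2  (1-jn J2 has f-setter on 1)
b4 stroke→J1  (closing 0-jn rule on J1)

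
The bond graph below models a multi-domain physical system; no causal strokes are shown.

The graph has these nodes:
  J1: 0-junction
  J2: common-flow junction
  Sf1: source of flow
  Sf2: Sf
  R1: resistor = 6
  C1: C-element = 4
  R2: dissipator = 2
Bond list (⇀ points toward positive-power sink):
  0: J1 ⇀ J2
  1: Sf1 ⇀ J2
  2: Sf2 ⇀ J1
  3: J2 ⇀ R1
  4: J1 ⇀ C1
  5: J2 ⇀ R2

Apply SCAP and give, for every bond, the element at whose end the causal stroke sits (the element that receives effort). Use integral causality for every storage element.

#1 →Sf1  (Sf1 fixes flow; stroke at Sf1)
#2 →Sf2  (Sf2 fixes flow; stroke at Sf2)
#0 →J2  (common-f at J2 fixed by 1)
#3 →J2  (1-jn J2 has f-setter on 1)
#5 →J2  (J2: bond 1 brought flow, rest push out)
#4 →J1  (J1 needs exactly one e-in)

β0 stroke at J2
β1 stroke at Sf1
β2 stroke at Sf2
β3 stroke at J2
β4 stroke at J1
β5 stroke at J2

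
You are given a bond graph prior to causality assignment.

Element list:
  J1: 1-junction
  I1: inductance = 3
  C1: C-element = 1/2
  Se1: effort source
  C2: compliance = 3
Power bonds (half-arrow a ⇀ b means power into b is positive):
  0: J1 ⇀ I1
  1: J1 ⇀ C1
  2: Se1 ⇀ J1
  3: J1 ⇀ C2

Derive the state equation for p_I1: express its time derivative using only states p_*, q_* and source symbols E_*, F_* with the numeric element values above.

b2 →J1  (Se1 fixes effort; stroke away)
b0 →I1  (I1: I, integral causality)
b1 →J1  (1-jn J1 has f-setter on 0)
b3 →J1  (common-f at J1 fixed by 0)

dp_I1/dt = E_Se1 - 2*q_C1 - q_C2/3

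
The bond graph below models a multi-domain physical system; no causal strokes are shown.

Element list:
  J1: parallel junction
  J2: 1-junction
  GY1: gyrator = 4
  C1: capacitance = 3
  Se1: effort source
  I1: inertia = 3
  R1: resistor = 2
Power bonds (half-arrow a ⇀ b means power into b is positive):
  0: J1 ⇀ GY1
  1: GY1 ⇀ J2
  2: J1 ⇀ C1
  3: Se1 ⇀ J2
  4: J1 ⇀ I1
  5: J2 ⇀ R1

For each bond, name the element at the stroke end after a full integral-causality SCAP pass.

b0 →GY1
b1 →GY1
b2 →J1
b3 →J2
b4 →I1
b5 →J2

#3 →J2  (source Se1 imposes e)
#2 →J1  (prefer integral on C1)
#0 →GY1  (J1: bond 2 brought effort, rest push out)
#4 →I1  (J1: bond 2 brought effort, rest push out)
#1 →GY1  (GY GY1: same side as bond 0)
#5 →J2  (1-jn J2 has f-setter on 1)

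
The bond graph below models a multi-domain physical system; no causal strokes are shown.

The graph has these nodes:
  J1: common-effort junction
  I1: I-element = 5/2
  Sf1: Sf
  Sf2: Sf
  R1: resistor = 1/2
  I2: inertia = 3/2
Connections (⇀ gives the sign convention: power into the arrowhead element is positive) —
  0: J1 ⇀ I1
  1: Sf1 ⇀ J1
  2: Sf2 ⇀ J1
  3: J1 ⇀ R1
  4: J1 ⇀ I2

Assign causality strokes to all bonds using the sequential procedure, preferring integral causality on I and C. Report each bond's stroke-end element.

β0 |I1
β1 |Sf1
β2 |Sf2
β3 |J1
β4 |I2

b1 |Sf1  (Sf1: flow source, stroke at near end)
b2 |Sf2  (source Sf2 imposes f)
b0 |I1  (I1: I, integral causality)
b4 |I2  (prefer integral on I2)
b3 |J1  (only one effort-in slot at J1)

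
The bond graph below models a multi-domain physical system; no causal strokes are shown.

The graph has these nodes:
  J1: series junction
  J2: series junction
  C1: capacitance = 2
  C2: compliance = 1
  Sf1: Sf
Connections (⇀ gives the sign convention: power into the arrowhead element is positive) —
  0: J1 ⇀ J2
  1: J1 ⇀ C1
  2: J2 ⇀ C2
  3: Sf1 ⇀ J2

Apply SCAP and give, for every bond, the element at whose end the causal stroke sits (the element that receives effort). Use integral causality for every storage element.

b3 stroke at Sf1  (Sf1 (Sf) sets flow on bond)
b0 stroke at J2  (1-jn J2 has f-setter on 3)
b2 stroke at J2  (common-f at J2 fixed by 3)
b1 stroke at J1  (J1: bond 0 brought flow, rest push out)

b0 →J2
b1 →J1
b2 →J2
b3 →Sf1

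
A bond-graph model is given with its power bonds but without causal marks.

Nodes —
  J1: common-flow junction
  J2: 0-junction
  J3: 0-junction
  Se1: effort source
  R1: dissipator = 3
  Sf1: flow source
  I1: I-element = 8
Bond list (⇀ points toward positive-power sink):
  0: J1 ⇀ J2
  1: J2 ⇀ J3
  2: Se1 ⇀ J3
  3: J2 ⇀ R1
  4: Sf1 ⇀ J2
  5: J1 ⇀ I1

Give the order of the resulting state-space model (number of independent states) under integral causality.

b2 →J3  (Se1: effort source, stroke at far end)
b4 →Sf1  (Sf1: flow source, stroke at near end)
b1 →J2  (J3 effort already set via bond 2)
b0 →J1  (0-jn J2 has e-setter on 1)
b3 →R1  (0-jn J2 has e-setter on 1)
b5 →I1  (only one flow-in slot at J1)

1  (I1 all integral)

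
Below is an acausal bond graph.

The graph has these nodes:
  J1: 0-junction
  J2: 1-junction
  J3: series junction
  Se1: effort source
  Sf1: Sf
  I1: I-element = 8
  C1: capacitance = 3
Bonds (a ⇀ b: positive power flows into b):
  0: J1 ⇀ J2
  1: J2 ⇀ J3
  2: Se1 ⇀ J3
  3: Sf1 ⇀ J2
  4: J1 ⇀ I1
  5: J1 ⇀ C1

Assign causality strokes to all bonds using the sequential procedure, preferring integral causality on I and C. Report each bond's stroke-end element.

β2 stroke at J3  (Se1 fixes effort; stroke away)
β3 stroke at Sf1  (source Sf1 imposes f)
β0 stroke at J2  (J2: bond 3 brought flow, rest push out)
β1 stroke at J2  (J2 flow already set via bond 3)
β4 stroke at I1  (I1 integral (f out))
β5 stroke at J1  (only one effort-in slot at J1)

β0 →J2
β1 →J2
β2 →J3
β3 →Sf1
β4 →I1
β5 →J1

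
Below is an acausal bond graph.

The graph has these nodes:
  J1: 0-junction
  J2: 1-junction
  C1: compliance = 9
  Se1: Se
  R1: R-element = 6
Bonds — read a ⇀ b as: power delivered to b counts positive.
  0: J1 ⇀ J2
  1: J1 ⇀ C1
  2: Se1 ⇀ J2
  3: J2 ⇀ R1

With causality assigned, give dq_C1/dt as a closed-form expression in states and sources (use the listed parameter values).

dq_C1/dt = -E_Se1/6 - q_C1/54

#2 stroke→J2  (Se1 fixes effort; stroke away)
#1 stroke→J1  (C1 integral (e out))
#0 stroke→J2  (common-e at J1 fixed by 1)
#3 stroke→R1  (J2: last free bond brings flow in)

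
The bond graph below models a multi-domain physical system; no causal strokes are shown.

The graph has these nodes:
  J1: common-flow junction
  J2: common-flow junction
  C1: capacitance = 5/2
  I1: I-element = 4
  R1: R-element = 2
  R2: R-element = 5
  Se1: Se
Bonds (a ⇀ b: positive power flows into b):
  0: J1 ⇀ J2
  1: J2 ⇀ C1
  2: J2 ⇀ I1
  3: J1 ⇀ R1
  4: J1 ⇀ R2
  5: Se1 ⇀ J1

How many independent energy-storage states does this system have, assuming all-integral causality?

2  (C1, I1 all integral)

β5 →J1  (Se1 (Se) sets effort on bond)
β1 →J2  (prefer integral on C1)
β2 →I1  (I1 integral (f out))
β0 →J2  (J2: bond 2 brought flow, rest push out)
β3 →J1  (common-f at J1 fixed by 0)
β4 →J1  (J1 flow already set via bond 0)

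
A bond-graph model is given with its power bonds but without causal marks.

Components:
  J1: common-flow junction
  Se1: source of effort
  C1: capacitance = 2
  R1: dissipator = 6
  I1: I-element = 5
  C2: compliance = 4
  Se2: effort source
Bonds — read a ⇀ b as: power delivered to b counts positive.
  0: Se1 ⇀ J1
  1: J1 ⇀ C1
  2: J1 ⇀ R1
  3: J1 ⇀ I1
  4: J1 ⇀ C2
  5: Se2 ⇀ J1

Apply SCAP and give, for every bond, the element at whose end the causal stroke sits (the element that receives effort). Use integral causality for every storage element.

bond 0 →J1
bond 1 →J1
bond 2 →J1
bond 3 →I1
bond 4 →J1
bond 5 →J1

b0 stroke at J1  (Se1 fixes effort; stroke away)
b5 stroke at J1  (source Se2 imposes e)
b1 stroke at J1  (C1 outputs effort q/C1)
b3 stroke at I1  (I1: I, integral causality)
b2 stroke at J1  (common-f at J1 fixed by 3)
b4 stroke at J1  (J1: bond 3 brought flow, rest push out)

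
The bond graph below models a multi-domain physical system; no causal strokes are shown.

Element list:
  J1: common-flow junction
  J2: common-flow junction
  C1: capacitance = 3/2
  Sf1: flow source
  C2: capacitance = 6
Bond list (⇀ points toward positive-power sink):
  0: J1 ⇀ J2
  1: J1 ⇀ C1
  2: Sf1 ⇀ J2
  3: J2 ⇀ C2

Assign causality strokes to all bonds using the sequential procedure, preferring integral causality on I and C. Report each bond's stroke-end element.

β2 →Sf1  (Sf1 fixes flow; stroke at Sf1)
β0 →J2  (J2: bond 2 brought flow, rest push out)
β3 →J2  (J2 flow already set via bond 2)
β1 →J1  (J1: bond 0 brought flow, rest push out)

#0 |J2
#1 |J1
#2 |Sf1
#3 |J2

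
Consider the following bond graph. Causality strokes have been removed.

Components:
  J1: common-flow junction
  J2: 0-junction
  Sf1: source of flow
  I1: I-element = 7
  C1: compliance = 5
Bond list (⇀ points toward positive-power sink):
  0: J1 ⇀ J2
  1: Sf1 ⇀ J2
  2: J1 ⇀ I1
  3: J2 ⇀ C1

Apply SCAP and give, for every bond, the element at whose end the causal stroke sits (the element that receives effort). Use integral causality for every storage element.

#0 →J1
#1 →Sf1
#2 →I1
#3 →J2

bond 1 stroke at Sf1  (Sf1 fixes flow; stroke at Sf1)
bond 2 stroke at I1  (I1: I, integral causality)
bond 0 stroke at J1  (J1 flow already set via bond 2)
bond 3 stroke at J2  (closing 0-jn rule on J2)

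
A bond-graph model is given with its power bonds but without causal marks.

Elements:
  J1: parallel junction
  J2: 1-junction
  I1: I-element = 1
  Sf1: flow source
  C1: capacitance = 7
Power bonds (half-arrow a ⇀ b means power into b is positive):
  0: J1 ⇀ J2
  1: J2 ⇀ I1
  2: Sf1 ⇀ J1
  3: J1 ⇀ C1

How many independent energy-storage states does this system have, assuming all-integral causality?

b2 stroke at Sf1  (source Sf1 imposes f)
b1 stroke at I1  (I1 integral (f out))
b0 stroke at J2  (common-f at J2 fixed by 1)
b3 stroke at J1  (only one effort-in slot at J1)

2  (C1, I1 all integral)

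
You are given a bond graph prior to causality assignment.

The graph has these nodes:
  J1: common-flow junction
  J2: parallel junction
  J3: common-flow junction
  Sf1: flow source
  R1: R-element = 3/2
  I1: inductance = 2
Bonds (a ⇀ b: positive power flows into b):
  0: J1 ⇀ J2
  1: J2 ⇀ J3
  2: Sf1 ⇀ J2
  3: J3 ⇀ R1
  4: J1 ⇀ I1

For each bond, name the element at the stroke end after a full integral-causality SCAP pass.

bond 0 stroke at J1
bond 1 stroke at J2
bond 2 stroke at Sf1
bond 3 stroke at J3
bond 4 stroke at I1

b2 →Sf1  (source Sf1 imposes f)
b4 →I1  (I1 outputs flow p/I1)
b0 →J1  (common-f at J1 fixed by 4)
b1 →J2  (closing 0-jn rule on J2)
b3 →J3  (common-f at J3 fixed by 1)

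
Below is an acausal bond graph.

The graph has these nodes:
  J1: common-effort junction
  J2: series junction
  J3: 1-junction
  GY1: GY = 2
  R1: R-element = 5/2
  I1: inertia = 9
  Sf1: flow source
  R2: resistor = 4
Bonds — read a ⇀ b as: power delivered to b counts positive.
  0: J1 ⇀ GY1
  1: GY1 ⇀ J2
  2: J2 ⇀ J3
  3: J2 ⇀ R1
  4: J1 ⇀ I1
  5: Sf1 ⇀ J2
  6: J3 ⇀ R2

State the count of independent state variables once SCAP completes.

1  (I1 all integral)

β5 →Sf1  (Sf1 fixes flow; stroke at Sf1)
β1 →J2  (J2: bond 5 brought flow, rest push out)
β2 →J2  (common-f at J2 fixed by 5)
β3 →J2  (common-f at J2 fixed by 5)
β6 →J3  (common-f at J3 fixed by 2)
β0 →J1  (GY1 both-in/both-out from 1)
β4 →I1  (J1 effort already set via bond 0)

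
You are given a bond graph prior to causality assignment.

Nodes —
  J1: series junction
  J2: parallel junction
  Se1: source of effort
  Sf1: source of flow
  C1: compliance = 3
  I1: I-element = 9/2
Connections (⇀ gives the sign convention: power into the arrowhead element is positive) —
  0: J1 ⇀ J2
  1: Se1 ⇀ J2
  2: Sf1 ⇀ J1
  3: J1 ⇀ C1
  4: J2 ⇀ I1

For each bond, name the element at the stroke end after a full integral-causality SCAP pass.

b1 |J2  (Se1 (Se) sets effort on bond)
b2 |Sf1  (Sf1 (Sf) sets flow on bond)
b0 |J1  (common-f at J1 fixed by 2)
b3 |J1  (common-f at J1 fixed by 2)
b4 |I1  (0-jn J2 has e-setter on 1)

#0 →J1
#1 →J2
#2 →Sf1
#3 →J1
#4 →I1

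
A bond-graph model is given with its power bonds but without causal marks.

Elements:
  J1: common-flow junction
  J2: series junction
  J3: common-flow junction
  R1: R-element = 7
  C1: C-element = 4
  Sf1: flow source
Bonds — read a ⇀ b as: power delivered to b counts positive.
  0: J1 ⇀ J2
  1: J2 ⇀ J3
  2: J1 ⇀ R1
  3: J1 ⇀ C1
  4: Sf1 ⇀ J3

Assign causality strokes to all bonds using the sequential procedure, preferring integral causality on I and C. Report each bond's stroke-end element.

#4 |Sf1  (Sf1 (Sf) sets flow on bond)
#1 |J3  (J3: bond 4 brought flow, rest push out)
#0 |J2  (J2: bond 1 brought flow, rest push out)
#2 |J1  (J1 flow already set via bond 0)
#3 |J1  (1-jn J1 has f-setter on 0)

bond 0 stroke→J2
bond 1 stroke→J3
bond 2 stroke→J1
bond 3 stroke→J1
bond 4 stroke→Sf1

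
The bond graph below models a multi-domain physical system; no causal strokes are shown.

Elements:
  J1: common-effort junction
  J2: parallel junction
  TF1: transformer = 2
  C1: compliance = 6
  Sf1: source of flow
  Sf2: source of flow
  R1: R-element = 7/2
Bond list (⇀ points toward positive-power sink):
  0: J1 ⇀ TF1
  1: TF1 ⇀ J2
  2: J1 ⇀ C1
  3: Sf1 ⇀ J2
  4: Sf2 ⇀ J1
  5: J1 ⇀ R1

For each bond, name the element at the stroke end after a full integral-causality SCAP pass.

β3 |Sf1  (Sf1 (Sf) sets flow on bond)
β4 |Sf2  (Sf2 fixes flow; stroke at Sf2)
β1 |J2  (only one effort-in slot at J2)
β0 |TF1  (through TF1, causality passes straight; one stroke at TF1)
β2 |J1  (C1: C, integral causality)
β5 |R1  (common-e at J1 fixed by 2)

bond 0 |TF1
bond 1 |J2
bond 2 |J1
bond 3 |Sf1
bond 4 |Sf2
bond 5 |R1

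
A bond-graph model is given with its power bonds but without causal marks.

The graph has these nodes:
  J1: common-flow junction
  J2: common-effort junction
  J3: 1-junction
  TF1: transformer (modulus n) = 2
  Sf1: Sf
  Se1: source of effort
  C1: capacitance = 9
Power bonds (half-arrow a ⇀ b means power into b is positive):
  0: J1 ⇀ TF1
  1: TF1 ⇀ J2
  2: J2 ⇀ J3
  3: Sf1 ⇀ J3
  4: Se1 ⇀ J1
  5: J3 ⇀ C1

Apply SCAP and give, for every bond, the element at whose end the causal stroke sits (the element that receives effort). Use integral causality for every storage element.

β3 |Sf1  (Sf1 (Sf) sets flow on bond)
β4 |J1  (Se1 (Se) sets effort on bond)
β0 |TF1  (J1 needs exactly one f-in)
β2 |J3  (common-f at J3 fixed by 3)
β5 |J3  (common-f at J3 fixed by 3)
β1 |J2  (TF1: transformer flips bond 0)

bond 0 stroke→TF1
bond 1 stroke→J2
bond 2 stroke→J3
bond 3 stroke→Sf1
bond 4 stroke→J1
bond 5 stroke→J3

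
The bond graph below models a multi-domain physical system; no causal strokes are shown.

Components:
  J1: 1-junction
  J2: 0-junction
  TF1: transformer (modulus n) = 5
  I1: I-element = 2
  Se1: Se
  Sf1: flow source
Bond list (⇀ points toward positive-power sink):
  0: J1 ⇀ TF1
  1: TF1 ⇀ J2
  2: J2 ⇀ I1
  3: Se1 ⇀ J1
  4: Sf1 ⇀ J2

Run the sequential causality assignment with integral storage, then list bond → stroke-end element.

b0 →TF1
b1 →J2
b2 →I1
b3 →J1
b4 →Sf1

β3 stroke→J1  (Se1 (Se) sets effort on bond)
β4 stroke→Sf1  (Sf1: flow source, stroke at near end)
β0 stroke→TF1  (J1 needs exactly one f-in)
β1 stroke→J2  (TF1 one-in-one-out from 0)
β2 stroke→I1  (0-jn J2 has e-setter on 1)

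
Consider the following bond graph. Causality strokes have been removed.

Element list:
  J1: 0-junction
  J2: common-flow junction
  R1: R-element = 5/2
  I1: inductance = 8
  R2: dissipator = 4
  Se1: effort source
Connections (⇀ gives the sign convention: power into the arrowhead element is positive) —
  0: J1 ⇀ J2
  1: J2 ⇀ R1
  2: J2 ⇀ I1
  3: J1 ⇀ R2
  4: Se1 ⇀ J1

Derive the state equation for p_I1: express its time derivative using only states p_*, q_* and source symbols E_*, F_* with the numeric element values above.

#4 stroke→J1  (source Se1 imposes e)
#0 stroke→J2  (common-e at J1 fixed by 4)
#3 stroke→R2  (J1: bond 4 brought effort, rest push out)
#2 stroke→I1  (I1: I, integral causality)
#1 stroke→J2  (J2: bond 2 brought flow, rest push out)

dp_I1/dt = E_Se1 - 5*p_I1/16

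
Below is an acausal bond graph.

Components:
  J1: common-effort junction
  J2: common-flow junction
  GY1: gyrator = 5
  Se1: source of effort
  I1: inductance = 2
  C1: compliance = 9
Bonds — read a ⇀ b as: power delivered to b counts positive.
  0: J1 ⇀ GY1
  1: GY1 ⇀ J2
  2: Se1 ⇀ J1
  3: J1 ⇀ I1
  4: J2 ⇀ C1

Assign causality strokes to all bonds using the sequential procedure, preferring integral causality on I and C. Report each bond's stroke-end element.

bond 0 |GY1
bond 1 |GY1
bond 2 |J1
bond 3 |I1
bond 4 |J2

b2 stroke→J1  (source Se1 imposes e)
b0 stroke→GY1  (0-jn J1 has e-setter on 2)
b3 stroke→I1  (common-e at J1 fixed by 2)
b1 stroke→GY1  (GY GY1: same side as bond 0)
b4 stroke→J2  (1-jn J2 has f-setter on 1)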